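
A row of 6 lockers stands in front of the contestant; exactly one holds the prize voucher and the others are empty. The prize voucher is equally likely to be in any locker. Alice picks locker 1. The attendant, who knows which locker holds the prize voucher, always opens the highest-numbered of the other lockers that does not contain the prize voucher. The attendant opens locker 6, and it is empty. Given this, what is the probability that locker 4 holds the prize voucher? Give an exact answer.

1/5

Condition on the true location of the prize voucher.
If it is in any of lockers 1, 2, 3, 4, and 5 (prior 1/6 each): locker 6 is the highest-numbered option available, probability 1; weight (1/6)·1 = 1/6 each.
If it is in locker 6 (prior 1/6): the attendant opened locker 6, so this case is ruled out; weight (1/6)·0 = 0.
The weights sum to 5/6.
So P(the prize voucher in locker 4 | the attendant opened locker 6) = (1/6) / (5/6) = 1/5.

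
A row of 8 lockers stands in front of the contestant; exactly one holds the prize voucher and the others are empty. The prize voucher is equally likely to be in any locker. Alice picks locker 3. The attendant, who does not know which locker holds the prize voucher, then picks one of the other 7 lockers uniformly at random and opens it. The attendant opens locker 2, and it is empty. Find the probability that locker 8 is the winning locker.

1/7

Apply Bayes' rule, conditioning on where the prize voucher actually is.
If it is in any of lockers 1, 3, 4, 5, 6, 7, and 8 (prior 1/8 each): the attendant picks locker 2 with probability 1/7 regardless, and it is not the prize; weight (1/8)·(1/7) = 1/56 each.
If it is in locker 2 (prior 1/8): the attendant opened locker 2, so this case is ruled out; weight (1/8)·0 = 0.
The weights sum to 1/8.
So P(the prize voucher in locker 8 | the attendant opened locker 2) = (1/56) / (1/8) = 1/7.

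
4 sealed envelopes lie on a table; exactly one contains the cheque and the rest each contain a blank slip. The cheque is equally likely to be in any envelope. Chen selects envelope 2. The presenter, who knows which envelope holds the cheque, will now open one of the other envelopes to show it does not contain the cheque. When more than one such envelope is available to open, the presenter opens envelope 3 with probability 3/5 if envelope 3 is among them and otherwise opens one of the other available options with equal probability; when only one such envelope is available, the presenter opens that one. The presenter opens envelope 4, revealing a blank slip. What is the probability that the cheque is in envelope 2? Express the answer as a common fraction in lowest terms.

2/11

Condition on the true location of the cheque.
If it is in envelope 1 (prior 1/4): envelope 3 is available but not opened, probability 2/5; weight (1/4)·(2/5) = 1/10.
If it is in envelope 2 (prior 1/4): envelope 3 is available but not opened; envelope 4 gets probability (1 − 3/5)/2 = 1/5; weight (1/4)·(1/5) = 1/20.
If it is in envelope 3 (prior 1/4): envelope 3 holds the prize so is unavailable; the presenter chooses uniformly among the 2 others, probability 1/2; weight (1/4)·(1/2) = 1/8.
If it is in envelope 4 (prior 1/4): the presenter opened envelope 4, so this case is ruled out; weight (1/4)·0 = 0.
The weights sum to 11/40.
So P(the cheque in envelope 2 | the presenter opened envelope 4) = (1/20) / (11/40) = 2/11.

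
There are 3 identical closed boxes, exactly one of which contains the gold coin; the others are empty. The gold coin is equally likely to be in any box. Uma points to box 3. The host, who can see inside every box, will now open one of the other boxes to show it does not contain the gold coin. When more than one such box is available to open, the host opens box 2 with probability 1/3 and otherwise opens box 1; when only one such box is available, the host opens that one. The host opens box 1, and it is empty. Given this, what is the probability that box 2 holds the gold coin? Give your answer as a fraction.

Apply Bayes' rule, conditioning on where the gold coin actually is.
If it is in box 1 (prior 1/3): the host opened box 1, so this case is ruled out; weight (1/3)·0 = 0.
If it is in box 2 (prior 1/3): only box 1 is available, probability 1; weight (1/3)·1 = 1/3.
If it is in box 3 (prior 1/3): box 2 is available but not opened, probability 2/3; weight (1/3)·(2/3) = 2/9.
The weights sum to 5/9.
So P(the gold coin in box 2 | the host opened box 1) = (1/3) / (5/9) = 3/5.

3/5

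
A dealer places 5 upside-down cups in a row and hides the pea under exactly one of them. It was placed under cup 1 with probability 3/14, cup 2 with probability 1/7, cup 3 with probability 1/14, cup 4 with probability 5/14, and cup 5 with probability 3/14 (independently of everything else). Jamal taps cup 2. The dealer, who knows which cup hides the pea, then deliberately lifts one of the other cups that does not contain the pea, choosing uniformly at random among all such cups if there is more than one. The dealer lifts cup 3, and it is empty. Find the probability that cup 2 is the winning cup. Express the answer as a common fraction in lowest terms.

3/25

Apply Bayes' rule, conditioning on where the pea actually is.
If it is under either of cups 1 and 5 (prior 3/14 each): the dealer has 3 equally likely choices, so probability 1/3; weight (3/14)·(1/3) = 1/14 each.
If it is under cup 2 (prior 1/7): the dealer has 4 equally likely choices, so probability 1/4; weight (1/7)·(1/4) = 1/28.
If it is under cup 3 (prior 1/14): the dealer opened cup 3, so this case is ruled out; weight (1/14)·0 = 0.
If it is under cup 4 (prior 5/14): the dealer has 3 equally likely choices, so probability 1/3; weight (5/14)·(1/3) = 5/42.
The weights sum to 25/84.
So P(the pea under cup 2 | the dealer opened cup 3) = (1/28) / (25/84) = 3/25.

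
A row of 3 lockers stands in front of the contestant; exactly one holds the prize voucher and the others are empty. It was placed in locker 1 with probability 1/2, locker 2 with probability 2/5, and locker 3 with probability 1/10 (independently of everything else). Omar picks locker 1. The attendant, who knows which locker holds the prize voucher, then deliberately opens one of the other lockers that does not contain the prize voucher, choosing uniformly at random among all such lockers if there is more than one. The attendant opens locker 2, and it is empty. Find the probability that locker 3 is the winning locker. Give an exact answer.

2/7

Apply Bayes' rule, conditioning on where the prize voucher actually is.
If it is in locker 1 (prior 1/2): the attendant has 2 equally likely choices, so probability 1/2; weight (1/2)·(1/2) = 1/4.
If it is in locker 2 (prior 2/5): the attendant opened locker 2, so this case is ruled out; weight (2/5)·0 = 0.
If it is in locker 3 (prior 1/10): the attendant has no choice, probability 1; weight (1/10)·1 = 1/10.
The weights sum to 7/20.
So P(the prize voucher in locker 3 | the attendant opened locker 2) = (1/10) / (7/20) = 2/7.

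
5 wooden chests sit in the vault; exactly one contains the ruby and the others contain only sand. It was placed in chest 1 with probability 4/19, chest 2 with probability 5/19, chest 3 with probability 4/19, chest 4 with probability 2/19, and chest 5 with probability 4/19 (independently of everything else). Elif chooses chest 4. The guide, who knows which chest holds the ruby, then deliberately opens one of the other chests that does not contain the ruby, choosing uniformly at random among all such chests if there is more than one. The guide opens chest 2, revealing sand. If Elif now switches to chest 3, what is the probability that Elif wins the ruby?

Consider each possible location of the ruby in turn.
If it is in any of chests 1, 3, and 5 (prior 4/19 each): the guide has 3 equally likely choices, so probability 1/3; weight (4/19)·(1/3) = 4/57 each.
If it is in chest 2 (prior 5/19): the guide opened chest 2, so this case is ruled out; weight (5/19)·0 = 0.
If it is in chest 4 (prior 2/19): the guide has 4 equally likely choices, so probability 1/4; weight (2/19)·(1/4) = 1/38.
The weights sum to 9/38.
So P(the ruby in chest 3 | the guide opened chest 2) = (4/57) / (9/38) = 8/27.

8/27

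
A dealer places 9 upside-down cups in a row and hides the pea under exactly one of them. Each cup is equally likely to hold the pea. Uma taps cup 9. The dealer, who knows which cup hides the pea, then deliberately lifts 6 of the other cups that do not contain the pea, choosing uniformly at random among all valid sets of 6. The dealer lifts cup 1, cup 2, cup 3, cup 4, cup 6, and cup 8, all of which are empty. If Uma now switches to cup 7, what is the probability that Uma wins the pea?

Consider each possible location of the pea in turn.
If it is under any of cups 1, 2, 3, 4, 6, and 8 (prior 1/9 each): that cup was opened and seen not to hold the prize — ruled out; weight (1/9)·0 = 0 each.
If it is under either of cups 5 and 7 (prior 1/9 each): the dealer has 7 equally likely choices, so probability 1/7; weight (1/9)·(1/7) = 1/63 each.
If it is under cup 9 (prior 1/9): the dealer has 28 equally likely choices, so probability 1/28; weight (1/9)·(1/28) = 1/252.
The weights sum to 1/28.
So P(the pea under cup 7 | the dealer opened cup 1, cup 2, cup 3, cup 4, cup 6, and cup 8) = (1/63) / (1/28) = 4/9.

4/9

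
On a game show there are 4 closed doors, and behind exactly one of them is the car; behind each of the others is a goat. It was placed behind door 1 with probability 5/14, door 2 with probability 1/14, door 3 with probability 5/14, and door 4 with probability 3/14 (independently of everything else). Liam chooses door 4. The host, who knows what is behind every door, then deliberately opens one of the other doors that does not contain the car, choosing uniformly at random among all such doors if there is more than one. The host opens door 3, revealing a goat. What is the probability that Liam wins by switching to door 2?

Apply Bayes' rule, conditioning on where the car actually is.
If it is behind door 1 (prior 5/14): the host has 2 equally likely choices, so probability 1/2; weight (5/14)·(1/2) = 5/28.
If it is behind door 2 (prior 1/14): the host has 2 equally likely choices, so probability 1/2; weight (1/14)·(1/2) = 1/28.
If it is behind door 3 (prior 5/14): the host opened door 3, so this case is ruled out; weight (5/14)·0 = 0.
If it is behind door 4 (prior 3/14): the host has 3 equally likely choices, so probability 1/3; weight (3/14)·(1/3) = 1/14.
The weights sum to 2/7.
So P(the car behind door 2 | the host opened door 3) = (1/28) / (2/7) = 1/8.

1/8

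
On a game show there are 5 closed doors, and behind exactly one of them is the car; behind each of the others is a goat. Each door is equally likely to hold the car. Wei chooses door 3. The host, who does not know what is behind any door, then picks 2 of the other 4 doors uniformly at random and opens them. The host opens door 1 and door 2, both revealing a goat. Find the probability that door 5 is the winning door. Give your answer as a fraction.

Because the host chose which doors to open without knowing where the car is, the choice is independent of the prize location. Learning that none of the 2 opened doors holds the car simply rules out those 2 locations and leaves the remaining 3 doors still equally likely by symmetry.
So P(the car behind door 5) = 1/3.

1/3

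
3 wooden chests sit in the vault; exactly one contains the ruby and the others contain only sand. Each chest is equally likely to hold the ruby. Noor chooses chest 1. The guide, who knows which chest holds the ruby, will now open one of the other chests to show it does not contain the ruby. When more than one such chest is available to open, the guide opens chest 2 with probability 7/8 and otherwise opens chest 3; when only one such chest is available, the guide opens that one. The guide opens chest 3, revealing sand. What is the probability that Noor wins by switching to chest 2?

8/9

Consider each possible location of the ruby in turn.
If it is in chest 1 (prior 1/3): chest 2 is available but not opened, probability 1/8; weight (1/3)·(1/8) = 1/24.
If it is in chest 2 (prior 1/3): only chest 3 is available, probability 1; weight (1/3)·1 = 1/3.
If it is in chest 3 (prior 1/3): the guide opened chest 3, so this case is ruled out; weight (1/3)·0 = 0.
The weights sum to 3/8.
So P(the ruby in chest 2 | the guide opened chest 3) = (1/3) / (3/8) = 8/9.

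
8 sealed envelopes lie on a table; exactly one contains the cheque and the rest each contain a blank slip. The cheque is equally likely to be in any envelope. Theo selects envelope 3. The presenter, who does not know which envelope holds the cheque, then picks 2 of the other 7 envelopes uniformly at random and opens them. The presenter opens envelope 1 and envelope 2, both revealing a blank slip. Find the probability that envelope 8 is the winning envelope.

Condition on the true location of the cheque.
If it is in either of envelopes 1 and 2 (prior 1/8 each): that envelope was opened and seen not to hold the prize — ruled out; weight (1/8)·0 = 0 each.
If it is in any of envelopes 3, 4, 5, 6, 7, and 8 (prior 1/8 each): the presenter picks exactly this set with probability 1/21 regardless, and none is the prize; weight (1/8)·(1/21) = 1/168 each.
The weights sum to 1/28.
So P(the cheque in envelope 8 | the presenter opened envelope 1 and envelope 2) = (1/168) / (1/28) = 1/6.

1/6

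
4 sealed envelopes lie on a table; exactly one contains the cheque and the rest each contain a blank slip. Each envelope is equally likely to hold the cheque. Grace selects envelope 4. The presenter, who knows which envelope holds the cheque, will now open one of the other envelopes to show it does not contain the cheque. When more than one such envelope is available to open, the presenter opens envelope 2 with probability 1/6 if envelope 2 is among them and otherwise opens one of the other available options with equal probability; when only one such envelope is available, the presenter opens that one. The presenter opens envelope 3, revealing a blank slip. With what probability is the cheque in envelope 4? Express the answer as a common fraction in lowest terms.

5/21

Condition on the true location of the cheque.
If it is in envelope 1 (prior 1/4): envelope 2 is available but not opened, probability 5/6; weight (1/4)·(5/6) = 5/24.
If it is in envelope 2 (prior 1/4): envelope 2 holds the prize so is unavailable; the presenter chooses uniformly among the 2 others, probability 1/2; weight (1/4)·(1/2) = 1/8.
If it is in envelope 3 (prior 1/4): the presenter opened envelope 3, so this case is ruled out; weight (1/4)·0 = 0.
If it is in envelope 4 (prior 1/4): envelope 2 is available but not opened; envelope 3 gets probability (1 − 1/6)/2 = 5/12; weight (1/4)·(5/12) = 5/48.
The weights sum to 7/16.
So P(the cheque in envelope 4 | the presenter opened envelope 3) = (5/48) / (7/16) = 5/21.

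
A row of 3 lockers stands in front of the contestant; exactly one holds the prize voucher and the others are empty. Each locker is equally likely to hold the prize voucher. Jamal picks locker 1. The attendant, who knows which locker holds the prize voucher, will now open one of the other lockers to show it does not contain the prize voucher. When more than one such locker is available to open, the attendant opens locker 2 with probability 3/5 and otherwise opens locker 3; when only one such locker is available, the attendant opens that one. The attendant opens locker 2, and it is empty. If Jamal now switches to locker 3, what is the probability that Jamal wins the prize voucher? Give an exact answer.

5/8

Condition on the true location of the prize voucher.
If it is in locker 1 (prior 1/3): locker 2 is available, opened with probability 3/5; weight (1/3)·(3/5) = 1/5.
If it is in locker 2 (prior 1/3): the attendant opened locker 2, so this case is ruled out; weight (1/3)·0 = 0.
If it is in locker 3 (prior 1/3): only locker 2 is available, probability 1; weight (1/3)·1 = 1/3.
The weights sum to 8/15.
So P(the prize voucher in locker 3 | the attendant opened locker 2) = (1/3) / (8/15) = 5/8.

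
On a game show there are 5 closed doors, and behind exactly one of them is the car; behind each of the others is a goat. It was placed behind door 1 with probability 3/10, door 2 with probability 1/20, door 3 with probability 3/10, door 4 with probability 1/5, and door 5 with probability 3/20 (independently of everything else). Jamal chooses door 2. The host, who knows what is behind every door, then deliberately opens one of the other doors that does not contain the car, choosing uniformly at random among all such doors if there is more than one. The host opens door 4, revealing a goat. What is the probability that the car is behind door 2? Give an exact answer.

Consider each possible location of the car in turn.
If it is behind either of doors 1 and 3 (prior 3/10 each): the host has 3 equally likely choices, so probability 1/3; weight (3/10)·(1/3) = 1/10 each.
If it is behind door 2 (prior 1/20): the host has 4 equally likely choices, so probability 1/4; weight (1/20)·(1/4) = 1/80.
If it is behind door 4 (prior 1/5): the host opened door 4, so this case is ruled out; weight (1/5)·0 = 0.
If it is behind door 5 (prior 3/20): the host has 3 equally likely choices, so probability 1/3; weight (3/20)·(1/3) = 1/20.
The weights sum to 21/80.
So P(the car behind door 2 | the host opened door 4) = (1/80) / (21/80) = 1/21.

1/21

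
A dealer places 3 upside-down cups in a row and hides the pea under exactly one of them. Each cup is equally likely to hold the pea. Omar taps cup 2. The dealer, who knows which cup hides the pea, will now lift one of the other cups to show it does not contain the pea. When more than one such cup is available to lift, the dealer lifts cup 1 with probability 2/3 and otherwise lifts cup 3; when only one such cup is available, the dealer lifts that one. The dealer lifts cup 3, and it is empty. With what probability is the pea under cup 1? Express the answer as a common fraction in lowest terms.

Consider each possible location of the pea in turn.
If it is under cup 1 (prior 1/3): only cup 3 is available, probability 1; weight (1/3)·1 = 1/3.
If it is under cup 2 (prior 1/3): cup 1 is available but not opened, probability 1/3; weight (1/3)·(1/3) = 1/9.
If it is under cup 3 (prior 1/3): the dealer opened cup 3, so this case is ruled out; weight (1/3)·0 = 0.
The weights sum to 4/9.
So P(the pea under cup 1 | the dealer opened cup 3) = (1/3) / (4/9) = 3/4.

3/4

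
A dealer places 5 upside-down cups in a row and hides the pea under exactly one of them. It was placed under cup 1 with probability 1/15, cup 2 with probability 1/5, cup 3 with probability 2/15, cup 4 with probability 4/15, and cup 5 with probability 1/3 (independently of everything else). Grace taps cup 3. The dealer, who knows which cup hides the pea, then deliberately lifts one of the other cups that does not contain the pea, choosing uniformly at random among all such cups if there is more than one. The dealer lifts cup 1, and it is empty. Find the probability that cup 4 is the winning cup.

8/27

Apply Bayes' rule, conditioning on where the pea actually is.
If it is under cup 1 (prior 1/15): the dealer opened cup 1, so this case is ruled out; weight (1/15)·0 = 0.
If it is under cup 2 (prior 1/5): the dealer has 3 equally likely choices, so probability 1/3; weight (1/5)·(1/3) = 1/15.
If it is under cup 3 (prior 2/15): the dealer has 4 equally likely choices, so probability 1/4; weight (2/15)·(1/4) = 1/30.
If it is under cup 4 (prior 4/15): the dealer has 3 equally likely choices, so probability 1/3; weight (4/15)·(1/3) = 4/45.
If it is under cup 5 (prior 1/3): the dealer has 3 equally likely choices, so probability 1/3; weight (1/3)·(1/3) = 1/9.
The weights sum to 3/10.
So P(the pea under cup 4 | the dealer opened cup 1) = (4/45) / (3/10) = 8/27.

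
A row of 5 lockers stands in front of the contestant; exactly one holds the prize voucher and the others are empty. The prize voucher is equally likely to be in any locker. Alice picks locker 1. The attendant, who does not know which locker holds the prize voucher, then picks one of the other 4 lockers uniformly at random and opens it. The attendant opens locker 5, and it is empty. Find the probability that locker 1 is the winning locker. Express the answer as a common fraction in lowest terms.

Consider each possible location of the prize voucher in turn.
If it is in any of lockers 1, 2, 3, and 4 (prior 1/5 each): the attendant picks locker 5 with probability 1/4 regardless, and it is not the prize; weight (1/5)·(1/4) = 1/20 each.
If it is in locker 5 (prior 1/5): the attendant opened locker 5, so this case is ruled out; weight (1/5)·0 = 0.
The weights sum to 1/5.
So P(the prize voucher in locker 1 | the attendant opened locker 5) = (1/20) / (1/5) = 1/4.

1/4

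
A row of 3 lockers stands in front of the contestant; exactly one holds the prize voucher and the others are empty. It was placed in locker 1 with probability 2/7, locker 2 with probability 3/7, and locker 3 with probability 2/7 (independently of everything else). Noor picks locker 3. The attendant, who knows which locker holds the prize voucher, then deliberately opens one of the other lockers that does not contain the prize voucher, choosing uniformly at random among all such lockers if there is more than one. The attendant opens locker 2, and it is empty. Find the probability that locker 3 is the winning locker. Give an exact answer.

1/3

Consider each possible location of the prize voucher in turn.
If it is in locker 1 (prior 2/7): the attendant has no choice, probability 1; weight (2/7)·1 = 2/7.
If it is in locker 2 (prior 3/7): the attendant opened locker 2, so this case is ruled out; weight (3/7)·0 = 0.
If it is in locker 3 (prior 2/7): the attendant has 2 equally likely choices, so probability 1/2; weight (2/7)·(1/2) = 1/7.
The weights sum to 3/7.
So P(the prize voucher in locker 3 | the attendant opened locker 2) = (1/7) / (3/7) = 1/3.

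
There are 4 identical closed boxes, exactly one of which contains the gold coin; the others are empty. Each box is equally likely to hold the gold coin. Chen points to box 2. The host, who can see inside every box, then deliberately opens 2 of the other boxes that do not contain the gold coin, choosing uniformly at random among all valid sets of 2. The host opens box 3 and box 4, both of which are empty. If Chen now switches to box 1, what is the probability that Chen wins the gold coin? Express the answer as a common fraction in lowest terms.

Consider each possible location of the gold coin in turn.
If it is in box 1 (prior 1/4): the host has no choice, probability 1; weight (1/4)·1 = 1/4.
If it is in box 2 (prior 1/4): the host has 3 equally likely choices, so probability 1/3; weight (1/4)·(1/3) = 1/12.
If it is in either of boxes 3 and 4 (prior 1/4 each): that box was opened and seen not to hold the prize — ruled out; weight (1/4)·0 = 0 each.
The weights sum to 1/3.
So P(the gold coin in box 1 | the host opened box 3 and box 4) = (1/4) / (1/3) = 3/4.

3/4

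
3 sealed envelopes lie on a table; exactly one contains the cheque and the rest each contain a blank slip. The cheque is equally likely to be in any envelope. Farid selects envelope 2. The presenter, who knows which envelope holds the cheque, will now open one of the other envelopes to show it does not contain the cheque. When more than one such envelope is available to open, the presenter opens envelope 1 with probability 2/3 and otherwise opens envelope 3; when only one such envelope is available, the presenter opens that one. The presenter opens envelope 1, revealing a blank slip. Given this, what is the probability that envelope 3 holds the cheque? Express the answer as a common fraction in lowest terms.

3/5

Condition on the true location of the cheque.
If it is in envelope 1 (prior 1/3): the presenter opened envelope 1, so this case is ruled out; weight (1/3)·0 = 0.
If it is in envelope 2 (prior 1/3): envelope 1 is available, opened with probability 2/3; weight (1/3)·(2/3) = 2/9.
If it is in envelope 3 (prior 1/3): only envelope 1 is available, probability 1; weight (1/3)·1 = 1/3.
The weights sum to 5/9.
So P(the cheque in envelope 3 | the presenter opened envelope 1) = (1/3) / (5/9) = 3/5.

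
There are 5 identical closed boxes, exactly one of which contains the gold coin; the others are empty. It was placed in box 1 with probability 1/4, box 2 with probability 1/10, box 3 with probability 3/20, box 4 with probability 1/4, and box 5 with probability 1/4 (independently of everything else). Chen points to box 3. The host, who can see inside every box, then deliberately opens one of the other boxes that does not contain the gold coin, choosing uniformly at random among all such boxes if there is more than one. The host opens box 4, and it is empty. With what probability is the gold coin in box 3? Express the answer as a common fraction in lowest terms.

3/19

Condition on the true location of the gold coin.
If it is in either of boxes 1 and 5 (prior 1/4 each): the host has 3 equally likely choices, so probability 1/3; weight (1/4)·(1/3) = 1/12 each.
If it is in box 2 (prior 1/10): the host has 3 equally likely choices, so probability 1/3; weight (1/10)·(1/3) = 1/30.
If it is in box 3 (prior 3/20): the host has 4 equally likely choices, so probability 1/4; weight (3/20)·(1/4) = 3/80.
If it is in box 4 (prior 1/4): the host opened box 4, so this case is ruled out; weight (1/4)·0 = 0.
The weights sum to 19/80.
So P(the gold coin in box 3 | the host opened box 4) = (3/80) / (19/80) = 3/19.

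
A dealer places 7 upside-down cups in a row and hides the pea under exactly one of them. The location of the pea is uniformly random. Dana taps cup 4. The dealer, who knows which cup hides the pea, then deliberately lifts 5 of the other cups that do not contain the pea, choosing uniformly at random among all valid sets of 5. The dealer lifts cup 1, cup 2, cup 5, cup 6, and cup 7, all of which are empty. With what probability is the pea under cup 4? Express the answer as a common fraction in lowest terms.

Consider each possible location of the pea in turn.
If it is under any of cups 1, 2, 5, 6, and 7 (prior 1/7 each): that cup was opened and seen not to hold the prize — ruled out; weight (1/7)·0 = 0 each.
If it is under cup 3 (prior 1/7): the dealer has no choice, probability 1; weight (1/7)·1 = 1/7.
If it is under cup 4 (prior 1/7): the dealer has 6 equally likely choices, so probability 1/6; weight (1/7)·(1/6) = 1/42.
The weights sum to 1/6.
So P(the pea under cup 4 | the dealer opened cup 1, cup 2, cup 5, cup 6, and cup 7) = (1/42) / (1/6) = 1/7.

1/7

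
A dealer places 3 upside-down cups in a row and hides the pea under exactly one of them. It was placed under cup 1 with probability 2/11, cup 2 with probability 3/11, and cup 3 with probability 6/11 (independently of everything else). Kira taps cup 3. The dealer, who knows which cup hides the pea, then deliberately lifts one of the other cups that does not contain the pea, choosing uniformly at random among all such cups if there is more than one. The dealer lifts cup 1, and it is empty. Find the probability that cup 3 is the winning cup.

1/2

Condition on the true location of the pea.
If it is under cup 1 (prior 2/11): the dealer opened cup 1, so this case is ruled out; weight (2/11)·0 = 0.
If it is under cup 2 (prior 3/11): the dealer has no choice, probability 1; weight (3/11)·1 = 3/11.
If it is under cup 3 (prior 6/11): the dealer has 2 equally likely choices, so probability 1/2; weight (6/11)·(1/2) = 3/11.
The weights sum to 6/11.
So P(the pea under cup 3 | the dealer opened cup 1) = (3/11) / (6/11) = 1/2.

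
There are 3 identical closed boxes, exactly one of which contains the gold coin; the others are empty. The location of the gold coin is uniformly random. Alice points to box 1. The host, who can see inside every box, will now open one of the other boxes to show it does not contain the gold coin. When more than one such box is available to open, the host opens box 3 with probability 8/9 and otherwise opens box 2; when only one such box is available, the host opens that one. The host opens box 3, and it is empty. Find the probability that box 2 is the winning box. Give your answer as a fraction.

Consider each possible location of the gold coin in turn.
If it is in box 1 (prior 1/3): box 3 is available, opened with probability 8/9; weight (1/3)·(8/9) = 8/27.
If it is in box 2 (prior 1/3): only box 3 is available, probability 1; weight (1/3)·1 = 1/3.
If it is in box 3 (prior 1/3): the host opened box 3, so this case is ruled out; weight (1/3)·0 = 0.
The weights sum to 17/27.
So P(the gold coin in box 2 | the host opened box 3) = (1/3) / (17/27) = 9/17.

9/17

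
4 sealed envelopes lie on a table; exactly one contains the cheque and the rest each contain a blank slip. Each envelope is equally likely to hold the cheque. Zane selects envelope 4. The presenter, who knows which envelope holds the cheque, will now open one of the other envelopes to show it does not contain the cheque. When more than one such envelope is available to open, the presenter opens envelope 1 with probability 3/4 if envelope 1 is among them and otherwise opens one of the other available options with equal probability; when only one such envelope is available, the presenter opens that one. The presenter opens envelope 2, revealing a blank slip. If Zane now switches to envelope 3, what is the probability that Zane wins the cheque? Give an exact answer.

Apply Bayes' rule, conditioning on where the cheque actually is.
If it is in envelope 1 (prior 1/4): envelope 1 holds the prize so is unavailable; the presenter chooses uniformly among the 2 others, probability 1/2; weight (1/4)·(1/2) = 1/8.
If it is in envelope 2 (prior 1/4): the presenter opened envelope 2, so this case is ruled out; weight (1/4)·0 = 0.
If it is in envelope 3 (prior 1/4): envelope 1 is available but not opened, probability 1/4; weight (1/4)·(1/4) = 1/16.
If it is in envelope 4 (prior 1/4): envelope 1 is available but not opened; envelope 2 gets probability (1 − 3/4)/2 = 1/8; weight (1/4)·(1/8) = 1/32.
The weights sum to 7/32.
So P(the cheque in envelope 3 | the presenter opened envelope 2) = (1/16) / (7/32) = 2/7.

2/7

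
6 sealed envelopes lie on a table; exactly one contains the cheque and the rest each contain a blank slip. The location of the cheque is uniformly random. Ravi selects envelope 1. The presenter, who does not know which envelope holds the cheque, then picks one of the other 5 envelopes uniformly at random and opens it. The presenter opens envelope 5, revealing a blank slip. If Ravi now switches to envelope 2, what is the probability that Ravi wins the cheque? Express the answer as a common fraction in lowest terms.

1/5

Apply Bayes' rule, conditioning on where the cheque actually is.
If it is in any of envelopes 1, 2, 3, 4, and 6 (prior 1/6 each): the presenter picks envelope 5 with probability 1/5 regardless, and it is not the prize; weight (1/6)·(1/5) = 1/30 each.
If it is in envelope 5 (prior 1/6): the presenter opened envelope 5, so this case is ruled out; weight (1/6)·0 = 0.
The weights sum to 1/6.
So P(the cheque in envelope 2 | the presenter opened envelope 5) = (1/30) / (1/6) = 1/5.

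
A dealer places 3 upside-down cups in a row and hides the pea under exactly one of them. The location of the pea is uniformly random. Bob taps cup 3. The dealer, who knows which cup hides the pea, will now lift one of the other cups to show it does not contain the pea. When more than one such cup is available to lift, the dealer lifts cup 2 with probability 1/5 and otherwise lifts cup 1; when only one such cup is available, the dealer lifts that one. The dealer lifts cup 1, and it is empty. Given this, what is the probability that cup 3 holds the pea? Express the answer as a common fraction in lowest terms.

4/9

Condition on the true location of the pea.
If it is under cup 1 (prior 1/3): the dealer opened cup 1, so this case is ruled out; weight (1/3)·0 = 0.
If it is under cup 2 (prior 1/3): only cup 1 is available, probability 1; weight (1/3)·1 = 1/3.
If it is under cup 3 (prior 1/3): cup 2 is available but not opened, probability 4/5; weight (1/3)·(4/5) = 4/15.
The weights sum to 3/5.
So P(the pea under cup 3 | the dealer opened cup 1) = (4/15) / (3/5) = 4/9.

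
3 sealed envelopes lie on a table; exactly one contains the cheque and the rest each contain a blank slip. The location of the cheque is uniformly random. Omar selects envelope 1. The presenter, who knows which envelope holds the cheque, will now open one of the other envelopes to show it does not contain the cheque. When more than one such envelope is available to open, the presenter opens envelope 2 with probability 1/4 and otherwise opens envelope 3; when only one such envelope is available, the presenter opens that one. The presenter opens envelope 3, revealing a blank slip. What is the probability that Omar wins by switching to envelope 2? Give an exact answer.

4/7

Condition on the true location of the cheque.
If it is in envelope 1 (prior 1/3): envelope 2 is available but not opened, probability 3/4; weight (1/3)·(3/4) = 1/4.
If it is in envelope 2 (prior 1/3): only envelope 3 is available, probability 1; weight (1/3)·1 = 1/3.
If it is in envelope 3 (prior 1/3): the presenter opened envelope 3, so this case is ruled out; weight (1/3)·0 = 0.
The weights sum to 7/12.
So P(the cheque in envelope 2 | the presenter opened envelope 3) = (1/3) / (7/12) = 4/7.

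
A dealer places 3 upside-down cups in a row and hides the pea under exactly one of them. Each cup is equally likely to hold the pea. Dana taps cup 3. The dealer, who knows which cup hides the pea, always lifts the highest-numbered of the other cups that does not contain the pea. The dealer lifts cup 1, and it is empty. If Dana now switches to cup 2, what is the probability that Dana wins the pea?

1

Apply Bayes' rule, conditioning on where the pea actually is.
If it is under cup 1 (prior 1/3): the dealer opened cup 1, so this case is ruled out; weight (1/3)·0 = 0.
If it is under cup 2 (prior 1/3): cup 1 is the highest-numbered option available, probability 1; weight (1/3)·1 = 1/3.
If it is under cup 3 (prior 1/3): the dealer would have opened cup 2 instead, probability 0; weight (1/3)·0 = 0.
The weights sum to 1/3.
So P(the pea under cup 2 | the dealer opened cup 1) = (1/3) / (1/3) = 1.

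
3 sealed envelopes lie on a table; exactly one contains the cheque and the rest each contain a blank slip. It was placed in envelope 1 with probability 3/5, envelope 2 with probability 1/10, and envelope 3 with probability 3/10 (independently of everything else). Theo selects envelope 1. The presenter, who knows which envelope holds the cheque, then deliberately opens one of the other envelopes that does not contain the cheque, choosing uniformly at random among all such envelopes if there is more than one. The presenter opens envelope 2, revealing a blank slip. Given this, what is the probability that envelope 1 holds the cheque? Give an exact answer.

1/2

Consider each possible location of the cheque in turn.
If it is in envelope 1 (prior 3/5): the presenter has 2 equally likely choices, so probability 1/2; weight (3/5)·(1/2) = 3/10.
If it is in envelope 2 (prior 1/10): the presenter opened envelope 2, so this case is ruled out; weight (1/10)·0 = 0.
If it is in envelope 3 (prior 3/10): the presenter has no choice, probability 1; weight (3/10)·1 = 3/10.
The weights sum to 3/5.
So P(the cheque in envelope 1 | the presenter opened envelope 2) = (3/10) / (3/5) = 1/2.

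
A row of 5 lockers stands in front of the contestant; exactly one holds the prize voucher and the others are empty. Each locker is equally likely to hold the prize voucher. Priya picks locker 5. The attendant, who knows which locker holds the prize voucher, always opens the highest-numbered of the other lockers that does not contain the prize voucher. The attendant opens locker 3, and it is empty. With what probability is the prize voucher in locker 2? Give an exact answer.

Consider each possible location of the prize voucher in turn.
If it is in any of lockers 1, 2, and 5 (prior 1/5 each): the attendant would have opened locker 4 instead, probability 0; weight (1/5)·0 = 0 each.
If it is in locker 3 (prior 1/5): the attendant opened locker 3, so this case is ruled out; weight (1/5)·0 = 0.
If it is in locker 4 (prior 1/5): locker 3 is the highest-numbered option available, probability 1; weight (1/5)·1 = 1/5.
The weights sum to 1/5.
So P(the prize voucher in locker 2 | the attendant opened locker 3) = 0 / (1/5) = 0.

0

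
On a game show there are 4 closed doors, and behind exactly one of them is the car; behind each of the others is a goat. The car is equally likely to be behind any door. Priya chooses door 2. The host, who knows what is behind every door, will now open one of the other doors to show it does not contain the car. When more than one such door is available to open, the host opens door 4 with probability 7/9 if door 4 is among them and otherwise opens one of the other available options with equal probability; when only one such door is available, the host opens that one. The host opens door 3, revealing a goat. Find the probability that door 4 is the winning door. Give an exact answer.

3/5

Consider each possible location of the car in turn.
If it is behind door 1 (prior 1/4): door 4 is available but not opened, probability 2/9; weight (1/4)·(2/9) = 1/18.
If it is behind door 2 (prior 1/4): door 4 is available but not opened; door 3 gets probability (1 − 7/9)/2 = 1/9; weight (1/4)·(1/9) = 1/36.
If it is behind door 3 (prior 1/4): the host opened door 3, so this case is ruled out; weight (1/4)·0 = 0.
If it is behind door 4 (prior 1/4): door 4 holds the prize so is unavailable; the host chooses uniformly among the 2 others, probability 1/2; weight (1/4)·(1/2) = 1/8.
The weights sum to 5/24.
So P(the car behind door 4 | the host opened door 3) = (1/8) / (5/24) = 3/5.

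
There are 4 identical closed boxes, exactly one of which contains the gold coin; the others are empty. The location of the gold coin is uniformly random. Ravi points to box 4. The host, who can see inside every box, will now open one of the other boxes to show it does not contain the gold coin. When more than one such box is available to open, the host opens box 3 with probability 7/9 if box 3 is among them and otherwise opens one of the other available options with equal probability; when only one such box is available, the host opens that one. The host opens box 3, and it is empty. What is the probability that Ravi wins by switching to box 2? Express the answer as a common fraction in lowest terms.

1/3

Condition on the true location of the gold coin.
If it is in any of boxes 1, 2, and 4 (prior 1/4 each): box 3 is available, opened with probability 7/9; weight (1/4)·(7/9) = 7/36 each.
If it is in box 3 (prior 1/4): the host opened box 3, so this case is ruled out; weight (1/4)·0 = 0.
The weights sum to 7/12.
So P(the gold coin in box 2 | the host opened box 3) = (7/36) / (7/12) = 1/3.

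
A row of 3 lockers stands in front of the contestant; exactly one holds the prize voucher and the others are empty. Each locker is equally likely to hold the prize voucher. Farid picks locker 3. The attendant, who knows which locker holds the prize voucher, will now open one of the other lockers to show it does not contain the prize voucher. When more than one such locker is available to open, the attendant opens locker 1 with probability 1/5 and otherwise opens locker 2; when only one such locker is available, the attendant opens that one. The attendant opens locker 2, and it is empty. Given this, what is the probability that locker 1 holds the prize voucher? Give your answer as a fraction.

5/9

Consider each possible location of the prize voucher in turn.
If it is in locker 1 (prior 1/3): only locker 2 is available, probability 1; weight (1/3)·1 = 1/3.
If it is in locker 2 (prior 1/3): the attendant opened locker 2, so this case is ruled out; weight (1/3)·0 = 0.
If it is in locker 3 (prior 1/3): locker 1 is available but not opened, probability 4/5; weight (1/3)·(4/5) = 4/15.
The weights sum to 3/5.
So P(the prize voucher in locker 1 | the attendant opened locker 2) = (1/3) / (3/5) = 5/9.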